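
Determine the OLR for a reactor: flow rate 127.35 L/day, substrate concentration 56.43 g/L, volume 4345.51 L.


OLR = Q * S / V
= 127.35 * 56.43 / 4345.51
= 1.6537 g/L/day

1.6537 g/L/day


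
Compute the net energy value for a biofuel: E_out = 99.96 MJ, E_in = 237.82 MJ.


NEV = E_out - E_in
= 99.96 - 237.82
= -137.8600 MJ

-137.8600 MJ


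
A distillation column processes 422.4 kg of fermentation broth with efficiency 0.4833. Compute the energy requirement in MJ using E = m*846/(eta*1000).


E = m * 846 / (eta * 1000)
= 422.4 * 846 / (0.4833 * 1000)
= 739.3966 MJ

739.3966 MJ


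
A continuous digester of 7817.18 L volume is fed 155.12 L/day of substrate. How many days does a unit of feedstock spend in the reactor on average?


HRT = V / Q
= 7817.18 / 155.12
= 50.3944 days

50.3944 days


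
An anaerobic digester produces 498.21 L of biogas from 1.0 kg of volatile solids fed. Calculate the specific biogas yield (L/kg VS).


Y = V / VS
= 498.21 / 1.0
= 498.2100 L/kg VS

498.2100 L/kg VS


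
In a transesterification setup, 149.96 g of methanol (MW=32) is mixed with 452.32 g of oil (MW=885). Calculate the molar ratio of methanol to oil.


Molar ratio = n_MeOH / n_oil = (MeOH/32) / (oil/885) = (MeOH * 885) / (32 * oil)
= (149.96 * 885) / (32 * 452.32)
= 9.1690

9.1690


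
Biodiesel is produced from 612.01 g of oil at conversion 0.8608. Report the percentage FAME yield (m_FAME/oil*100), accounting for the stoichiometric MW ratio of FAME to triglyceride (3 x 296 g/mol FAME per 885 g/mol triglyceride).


m_FAME = oil * conv * (3 * 296 / 885) = oil * conv * (888/885)
= 612.01 * 0.8608 * 888 / 885
= 528.6040 g
Y = m_FAME / oil * 100 = conv * (888/885) * 100
= 0.8608 * 888 / 885 * 100
= 86.37%

86.37%


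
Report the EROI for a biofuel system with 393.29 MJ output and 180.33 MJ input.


EROI = E_out / E_in
= 393.29 / 180.33
= 2.1809

2.1809


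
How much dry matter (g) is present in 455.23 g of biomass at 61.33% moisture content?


Wd = Ww * (1 - MC/100)
= 455.23 * (1 - 61.33/100)
= 176.0374 g

176.0374 g


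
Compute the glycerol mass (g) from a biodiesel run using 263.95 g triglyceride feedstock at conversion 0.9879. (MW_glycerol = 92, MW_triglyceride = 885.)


glycerol = oil * conv * (92/885)
= 263.95 * 0.9879 * 92 / 885
= 27.1069 g

27.1069 g


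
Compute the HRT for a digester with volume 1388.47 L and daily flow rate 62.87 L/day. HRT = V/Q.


HRT = V / Q
= 1388.47 / 62.87
= 22.0848 days

22.0848 days


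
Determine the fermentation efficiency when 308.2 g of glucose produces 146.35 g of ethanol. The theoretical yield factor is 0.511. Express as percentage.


Fermentation efficiency = (actual / (0.511 * glucose)) * 100
= (146.35 / (0.511 * 308.2)) * 100
= 92.9264%

92.9264%


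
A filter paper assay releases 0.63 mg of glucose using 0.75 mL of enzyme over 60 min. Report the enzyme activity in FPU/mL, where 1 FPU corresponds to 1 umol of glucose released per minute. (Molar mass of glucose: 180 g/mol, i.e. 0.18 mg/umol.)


Activity = glucose_mg / (0.18 mg/umol * V_mL * t_min)
= 0.63 / (0.18 * 0.75 * 60)
= 0.0778 FPU/mL

0.0778 FPU/mL


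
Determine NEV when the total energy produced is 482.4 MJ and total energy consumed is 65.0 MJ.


NEV = E_out - E_in
= 482.4 - 65.0
= 417.4000 MJ

417.4000 MJ


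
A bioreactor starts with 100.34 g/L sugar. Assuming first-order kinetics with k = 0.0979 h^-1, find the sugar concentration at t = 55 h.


S = S0 * exp(-k * t)
S = 100.34 * exp(-0.0979 * 55)
S = 0.4603 g/L

0.4603 g/L


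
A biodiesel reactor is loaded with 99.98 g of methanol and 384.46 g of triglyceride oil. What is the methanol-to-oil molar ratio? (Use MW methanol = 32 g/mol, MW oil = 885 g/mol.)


Molar ratio = n_MeOH / n_oil = (MeOH/32) / (oil/885) = (MeOH * 885) / (32 * oil)
= (99.98 * 885) / (32 * 384.46)
= 7.1921

7.1921


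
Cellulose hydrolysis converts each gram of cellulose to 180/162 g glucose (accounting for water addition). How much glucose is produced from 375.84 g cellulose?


glucose = cellulose * 180/162
= 375.84 * 180/162
= 417.6000 g

417.6000 g


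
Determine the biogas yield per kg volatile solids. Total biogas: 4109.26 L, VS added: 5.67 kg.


Y = V / VS
= 4109.26 / 5.67
= 724.7372 L/kg VS

724.7372 L/kg VS


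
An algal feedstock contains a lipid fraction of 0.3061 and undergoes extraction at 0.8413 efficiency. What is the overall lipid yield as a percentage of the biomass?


Y = lipid_content * extraction_eff * 100
= 0.3061 * 0.8413 * 100
= 25.7522%

25.7522%


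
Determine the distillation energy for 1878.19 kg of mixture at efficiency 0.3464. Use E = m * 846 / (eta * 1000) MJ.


E = m * 846 / (eta * 1000)
= 1878.19 * 846 / (0.3464 * 1000)
= 4587.0345 MJ

4587.0345 MJ


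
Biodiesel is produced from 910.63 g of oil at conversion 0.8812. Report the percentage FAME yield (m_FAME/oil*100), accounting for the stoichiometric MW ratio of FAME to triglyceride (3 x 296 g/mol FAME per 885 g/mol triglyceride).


m_FAME = oil * conv * (3 * 296 / 885) = oil * conv * (888/885)
= 910.63 * 0.8812 * 888 / 885
= 805.1673 g
Y = m_FAME / oil * 100 = conv * (888/885) * 100
= 0.8812 * 888 / 885 * 100
= 88.42%

88.42%


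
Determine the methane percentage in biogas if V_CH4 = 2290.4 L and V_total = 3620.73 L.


CH4% = V_CH4 / V_total * 100
= 2290.4 / 3620.73 * 100
= 63.2580%

63.2580%


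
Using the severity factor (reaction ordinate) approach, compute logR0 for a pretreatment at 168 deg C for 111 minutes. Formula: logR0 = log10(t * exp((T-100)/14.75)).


logR0 = log10(t * exp((T - 100) / 14.75))
= log10(111 * exp((168 - 100) / 14.75))
= 4.0475

4.0475


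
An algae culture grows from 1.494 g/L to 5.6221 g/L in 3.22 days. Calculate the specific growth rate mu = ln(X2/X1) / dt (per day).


mu = ln(X2/X1) / dt
= ln(5.6221/1.494) / 3.22
= 0.4116 per day

0.4116 per day


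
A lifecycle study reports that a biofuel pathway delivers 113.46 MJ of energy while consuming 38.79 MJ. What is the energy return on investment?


EROI = E_out / E_in
= 113.46 / 38.79
= 2.9250

2.9250


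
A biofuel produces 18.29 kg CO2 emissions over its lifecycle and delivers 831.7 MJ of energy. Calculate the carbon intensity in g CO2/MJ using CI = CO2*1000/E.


CI = CO2 * 1000 / E
= 18.29 * 1000 / 831.7
= 21.9911 g CO2/MJ

21.9911 g CO2/MJ


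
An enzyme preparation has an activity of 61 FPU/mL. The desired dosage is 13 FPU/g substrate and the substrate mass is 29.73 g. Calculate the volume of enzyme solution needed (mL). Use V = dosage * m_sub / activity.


V = dosage * m_sub / activity
V = 13 * 29.73 / 61
V = 6.3359 mL

6.3359 mL


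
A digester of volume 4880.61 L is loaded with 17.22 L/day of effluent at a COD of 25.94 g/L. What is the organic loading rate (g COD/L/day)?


OLR = Q * S / V
= 17.22 * 25.94 / 4880.61
= 0.0915 g/L/day

0.0915 g/L/day


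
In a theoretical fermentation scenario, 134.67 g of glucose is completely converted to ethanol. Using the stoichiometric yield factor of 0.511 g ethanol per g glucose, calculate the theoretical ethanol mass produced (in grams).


Theoretical ethanol yield: m_EtOH = 0.511 * m_glucose
m_EtOH = 0.511 * 134.67 = 68.8164 g

68.8164 g


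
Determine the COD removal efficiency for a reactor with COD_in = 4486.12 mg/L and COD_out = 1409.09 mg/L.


eta = (COD_in - COD_out) / COD_in * 100
= (4486.12 - 1409.09) / 4486.12 * 100
= 68.5900%

68.5900%


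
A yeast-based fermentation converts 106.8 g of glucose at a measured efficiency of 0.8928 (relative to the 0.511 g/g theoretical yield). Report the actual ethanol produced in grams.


Actual ethanol: m = 0.511 * 106.8 * 0.8928
m = 48.7244 g

48.7244 g


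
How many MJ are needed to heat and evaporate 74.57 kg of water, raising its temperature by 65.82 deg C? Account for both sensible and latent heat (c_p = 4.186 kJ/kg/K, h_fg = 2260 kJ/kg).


E = m_water * (4.186 * dT + 2260) / 1000
= 74.57 * (4.186 * 65.82 + 2260) / 1000
= 189.0739 MJ

189.0739 MJ


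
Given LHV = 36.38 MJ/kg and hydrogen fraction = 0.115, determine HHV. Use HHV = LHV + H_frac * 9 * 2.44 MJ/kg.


HHV = LHV + H_frac * 9 * 2.44
= 36.38 + 0.115 * 9 * 2.44
= 38.9054 MJ/kg

38.9054 MJ/kg


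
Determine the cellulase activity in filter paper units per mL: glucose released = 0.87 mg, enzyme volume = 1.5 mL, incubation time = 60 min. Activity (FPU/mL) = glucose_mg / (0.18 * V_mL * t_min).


Activity = glucose_mg / (0.18 mg/umol * V_mL * t_min)
= 0.87 / (0.18 * 1.5 * 60)
= 0.0537 FPU/mL

0.0537 FPU/mL


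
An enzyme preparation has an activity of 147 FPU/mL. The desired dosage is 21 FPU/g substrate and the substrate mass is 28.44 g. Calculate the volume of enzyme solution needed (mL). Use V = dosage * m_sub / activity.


V = dosage * m_sub / activity
V = 21 * 28.44 / 147
V = 4.0629 mL

4.0629 mL


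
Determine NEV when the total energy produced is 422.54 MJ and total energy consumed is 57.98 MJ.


NEV = E_out - E_in
= 422.54 - 57.98
= 364.5600 MJ

364.5600 MJ


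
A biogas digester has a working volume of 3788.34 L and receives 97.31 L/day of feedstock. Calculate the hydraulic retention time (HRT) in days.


HRT = V / Q
= 3788.34 / 97.31
= 38.9306 days

38.9306 days


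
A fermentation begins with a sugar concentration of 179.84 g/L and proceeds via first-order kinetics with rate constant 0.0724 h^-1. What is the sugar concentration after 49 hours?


S = S0 * exp(-k * t)
S = 179.84 * exp(-0.0724 * 49)
S = 5.1783 g/L

5.1783 g/L


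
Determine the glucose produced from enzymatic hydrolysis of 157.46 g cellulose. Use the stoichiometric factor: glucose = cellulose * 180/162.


glucose = cellulose * 180/162
= 157.46 * 180/162
= 174.9556 g

174.9556 g


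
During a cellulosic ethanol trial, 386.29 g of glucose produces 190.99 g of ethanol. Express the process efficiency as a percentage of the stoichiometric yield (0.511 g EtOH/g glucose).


Fermentation efficiency = (actual / (0.511 * glucose)) * 100
= (190.99 / (0.511 * 386.29)) * 100
= 96.7556%

96.7556%


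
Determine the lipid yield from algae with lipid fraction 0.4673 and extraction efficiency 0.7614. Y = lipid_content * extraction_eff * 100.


Y = lipid_content * extraction_eff * 100
= 0.4673 * 0.7614 * 100
= 35.5802%

35.5802%


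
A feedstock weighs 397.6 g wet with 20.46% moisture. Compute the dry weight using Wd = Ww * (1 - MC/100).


Wd = Ww * (1 - MC/100)
= 397.6 * (1 - 20.46/100)
= 316.2510 g

316.2510 g


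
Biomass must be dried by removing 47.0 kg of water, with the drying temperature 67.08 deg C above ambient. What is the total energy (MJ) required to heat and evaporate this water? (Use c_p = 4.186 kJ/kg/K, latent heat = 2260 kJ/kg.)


E = m_water * (4.186 * dT + 2260) / 1000
= 47.0 * (4.186 * 67.08 + 2260) / 1000
= 119.4175 MJ

119.4175 MJ


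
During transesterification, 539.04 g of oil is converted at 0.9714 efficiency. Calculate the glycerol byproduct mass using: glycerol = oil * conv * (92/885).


glycerol = oil * conv * (92/885)
= 539.04 * 0.9714 * 92 / 885
= 54.4332 g

54.4332 g


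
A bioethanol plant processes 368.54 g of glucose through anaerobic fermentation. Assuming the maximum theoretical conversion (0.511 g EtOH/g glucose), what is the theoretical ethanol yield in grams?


Theoretical ethanol yield: m_EtOH = 0.511 * m_glucose
m_EtOH = 0.511 * 368.54 = 188.3239 g

188.3239 g


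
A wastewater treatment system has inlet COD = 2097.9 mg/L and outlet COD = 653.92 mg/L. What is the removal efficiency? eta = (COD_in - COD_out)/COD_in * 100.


eta = (COD_in - COD_out) / COD_in * 100
= (2097.9 - 653.92) / 2097.9 * 100
= 68.8298%

68.8298%


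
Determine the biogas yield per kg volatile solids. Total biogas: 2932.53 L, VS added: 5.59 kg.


Y = V / VS
= 2932.53 / 5.59
= 524.6029 L/kg VS

524.6029 L/kg VS


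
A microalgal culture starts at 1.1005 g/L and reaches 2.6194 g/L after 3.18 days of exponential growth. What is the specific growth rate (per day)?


mu = ln(X2/X1) / dt
= ln(2.6194/1.1005) / 3.18
= 0.2727 per day

0.2727 per day


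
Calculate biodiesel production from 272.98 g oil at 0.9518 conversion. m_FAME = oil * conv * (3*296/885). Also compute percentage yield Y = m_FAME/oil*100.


m_FAME = oil * conv * (3 * 296 / 885) = oil * conv * (888/885)
= 272.98 * 0.9518 * 888 / 885
= 260.7031 g
Y = m_FAME / oil * 100 = conv * (888/885) * 100
= 0.9518 * 888 / 885 * 100
= 95.50%

260.7031 g FAME; Y = 95.50%


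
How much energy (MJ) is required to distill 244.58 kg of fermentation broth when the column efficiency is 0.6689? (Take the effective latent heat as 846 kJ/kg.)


E = m * 846 / (eta * 1000)
= 244.58 * 846 / (0.6689 * 1000)
= 309.3357 MJ

309.3357 MJ


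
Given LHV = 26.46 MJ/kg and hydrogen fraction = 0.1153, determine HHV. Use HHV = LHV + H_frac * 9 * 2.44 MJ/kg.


HHV = LHV + H_frac * 9 * 2.44
= 26.46 + 0.1153 * 9 * 2.44
= 28.9920 MJ/kg

28.9920 MJ/kg


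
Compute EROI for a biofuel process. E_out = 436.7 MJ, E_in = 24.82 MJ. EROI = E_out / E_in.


EROI = E_out / E_in
= 436.7 / 24.82
= 17.5947

17.5947


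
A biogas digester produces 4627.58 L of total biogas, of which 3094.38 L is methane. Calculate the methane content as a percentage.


CH4% = V_CH4 / V_total * 100
= 3094.38 / 4627.58 * 100
= 66.8682%

66.8682%


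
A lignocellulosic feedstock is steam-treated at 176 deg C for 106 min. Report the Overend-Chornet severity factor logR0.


logR0 = log10(t * exp((T - 100) / 14.75))
= log10(106 * exp((176 - 100) / 14.75))
= 4.2630

4.2630


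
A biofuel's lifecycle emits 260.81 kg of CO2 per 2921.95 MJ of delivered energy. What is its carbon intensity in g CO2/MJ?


CI = CO2 * 1000 / E
= 260.81 * 1000 / 2921.95
= 89.2589 g CO2/MJ

89.2589 g CO2/MJ


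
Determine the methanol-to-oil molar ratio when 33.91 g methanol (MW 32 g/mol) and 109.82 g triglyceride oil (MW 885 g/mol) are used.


Molar ratio = n_MeOH / n_oil = (MeOH/32) / (oil/885) = (MeOH * 885) / (32 * oil)
= (33.91 * 885) / (32 * 109.82)
= 8.5396

8.5396


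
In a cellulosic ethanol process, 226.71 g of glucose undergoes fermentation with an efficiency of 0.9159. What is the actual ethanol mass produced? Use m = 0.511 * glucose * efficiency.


Actual ethanol: m = 0.511 * 226.71 * 0.9159
m = 106.1059 g

106.1059 g


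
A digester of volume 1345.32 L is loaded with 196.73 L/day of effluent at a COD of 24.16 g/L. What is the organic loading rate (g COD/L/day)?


OLR = Q * S / V
= 196.73 * 24.16 / 1345.32
= 3.5330 g/L/day

3.5330 g/L/day


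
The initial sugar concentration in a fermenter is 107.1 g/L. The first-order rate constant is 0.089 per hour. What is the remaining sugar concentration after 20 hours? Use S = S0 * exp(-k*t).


S = S0 * exp(-k * t)
S = 107.1 * exp(-0.089 * 20)
S = 18.0611 g/L

18.0611 g/L


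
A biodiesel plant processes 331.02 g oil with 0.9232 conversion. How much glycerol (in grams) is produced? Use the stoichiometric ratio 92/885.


glycerol = oil * conv * (92/885)
= 331.02 * 0.9232 * 92 / 885
= 31.7683 g

31.7683 g


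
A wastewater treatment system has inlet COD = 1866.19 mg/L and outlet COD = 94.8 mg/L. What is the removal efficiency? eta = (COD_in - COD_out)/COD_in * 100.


eta = (COD_in - COD_out) / COD_in * 100
= (1866.19 - 94.8) / 1866.19 * 100
= 94.9201%

94.9201%


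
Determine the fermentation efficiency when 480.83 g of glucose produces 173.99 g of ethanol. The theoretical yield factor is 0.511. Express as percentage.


Fermentation efficiency = (actual / (0.511 * glucose)) * 100
= (173.99 / (0.511 * 480.83)) * 100
= 70.8128%

70.8128%


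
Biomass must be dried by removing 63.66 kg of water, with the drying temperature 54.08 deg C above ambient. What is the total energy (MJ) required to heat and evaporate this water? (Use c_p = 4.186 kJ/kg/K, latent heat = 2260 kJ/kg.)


E = m_water * (4.186 * dT + 2260) / 1000
= 63.66 * (4.186 * 54.08 + 2260) / 1000
= 158.2829 MJ

158.2829 MJ


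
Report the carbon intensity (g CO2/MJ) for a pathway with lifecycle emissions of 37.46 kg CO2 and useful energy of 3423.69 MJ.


CI = CO2 * 1000 / E
= 37.46 * 1000 / 3423.69
= 10.9414 g CO2/MJ

10.9414 g CO2/MJ


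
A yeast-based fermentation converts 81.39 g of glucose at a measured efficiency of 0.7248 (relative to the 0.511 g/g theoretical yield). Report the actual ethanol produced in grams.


Actual ethanol: m = 0.511 * 81.39 * 0.7248
m = 30.1446 g

30.1446 g


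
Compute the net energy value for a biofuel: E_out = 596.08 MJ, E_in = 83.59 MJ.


NEV = E_out - E_in
= 596.08 - 83.59
= 512.4900 MJ

512.4900 MJ


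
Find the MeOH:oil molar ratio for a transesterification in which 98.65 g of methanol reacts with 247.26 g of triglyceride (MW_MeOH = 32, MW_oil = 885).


Molar ratio = n_MeOH / n_oil = (MeOH/32) / (oil/885) = (MeOH * 885) / (32 * oil)
= (98.65 * 885) / (32 * 247.26)
= 11.0341

11.0341


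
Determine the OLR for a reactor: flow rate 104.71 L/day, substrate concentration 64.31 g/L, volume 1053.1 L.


OLR = Q * S / V
= 104.71 * 64.31 / 1053.1
= 6.3944 g/L/day

6.3944 g/L/day


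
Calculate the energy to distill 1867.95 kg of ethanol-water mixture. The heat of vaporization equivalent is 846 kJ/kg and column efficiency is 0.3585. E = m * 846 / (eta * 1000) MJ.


E = m * 846 / (eta * 1000)
= 1867.95 * 846 / (0.3585 * 1000)
= 4408.0494 MJ

4408.0494 MJ


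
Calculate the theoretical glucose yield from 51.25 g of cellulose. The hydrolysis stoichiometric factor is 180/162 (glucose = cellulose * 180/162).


glucose = cellulose * 180/162
= 51.25 * 180/162
= 56.9444 g

56.9444 g


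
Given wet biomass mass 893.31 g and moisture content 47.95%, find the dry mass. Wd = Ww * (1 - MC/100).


Wd = Ww * (1 - MC/100)
= 893.31 * (1 - 47.95/100)
= 464.9679 g

464.9679 g


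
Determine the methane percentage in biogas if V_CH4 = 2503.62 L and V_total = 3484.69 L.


CH4% = V_CH4 / V_total * 100
= 2503.62 / 3484.69 * 100
= 71.8463%

71.8463%


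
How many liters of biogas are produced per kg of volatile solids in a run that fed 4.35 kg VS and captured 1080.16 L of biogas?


Y = V / VS
= 1080.16 / 4.35
= 248.3126 L/kg VS

248.3126 L/kg VS


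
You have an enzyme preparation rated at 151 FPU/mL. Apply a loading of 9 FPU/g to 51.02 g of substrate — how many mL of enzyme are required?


V = dosage * m_sub / activity
V = 9 * 51.02 / 151
V = 3.0409 mL

3.0409 mL


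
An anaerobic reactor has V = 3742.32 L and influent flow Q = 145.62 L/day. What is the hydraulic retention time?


HRT = V / Q
= 3742.32 / 145.62
= 25.6992 days

25.6992 days


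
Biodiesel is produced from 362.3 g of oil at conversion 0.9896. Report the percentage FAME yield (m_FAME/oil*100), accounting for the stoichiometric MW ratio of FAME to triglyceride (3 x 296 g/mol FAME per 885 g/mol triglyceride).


m_FAME = oil * conv * (3 * 296 / 885) = oil * conv * (888/885)
= 362.3 * 0.9896 * 888 / 885
= 359.7474 g
Y = m_FAME / oil * 100 = conv * (888/885) * 100
= 0.9896 * 888 / 885 * 100
= 99.30%

99.30%


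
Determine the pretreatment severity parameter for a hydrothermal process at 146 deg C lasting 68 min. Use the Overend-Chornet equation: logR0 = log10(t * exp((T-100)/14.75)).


logR0 = log10(t * exp((T - 100) / 14.75))
= log10(68 * exp((146 - 100) / 14.75))
= 3.1869

3.1869


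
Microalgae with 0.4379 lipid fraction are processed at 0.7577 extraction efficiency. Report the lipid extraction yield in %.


Y = lipid_content * extraction_eff * 100
= 0.4379 * 0.7577 * 100
= 33.1797%

33.1797%


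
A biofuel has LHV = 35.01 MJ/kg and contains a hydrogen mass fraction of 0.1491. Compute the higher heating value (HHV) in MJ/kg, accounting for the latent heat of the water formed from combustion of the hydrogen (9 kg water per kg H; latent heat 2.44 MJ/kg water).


HHV = LHV + H_frac * 9 * 2.44
= 35.01 + 0.1491 * 9 * 2.44
= 38.2842 MJ/kg

38.2842 MJ/kg


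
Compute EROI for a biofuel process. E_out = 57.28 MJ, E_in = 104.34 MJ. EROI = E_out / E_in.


EROI = E_out / E_in
= 57.28 / 104.34
= 0.5490

0.5490


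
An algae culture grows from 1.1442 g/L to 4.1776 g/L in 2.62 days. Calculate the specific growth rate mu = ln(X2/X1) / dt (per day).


mu = ln(X2/X1) / dt
= ln(4.1776/1.1442) / 2.62
= 0.4943 per day

0.4943 per day


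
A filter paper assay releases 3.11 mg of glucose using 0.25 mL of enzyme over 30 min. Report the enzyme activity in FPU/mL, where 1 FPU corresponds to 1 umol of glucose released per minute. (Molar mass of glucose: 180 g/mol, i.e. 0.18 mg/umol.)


Activity = glucose_mg / (0.18 mg/umol * V_mL * t_min)
= 3.11 / (0.18 * 0.25 * 30)
= 2.3037 FPU/mL

2.3037 FPU/mL


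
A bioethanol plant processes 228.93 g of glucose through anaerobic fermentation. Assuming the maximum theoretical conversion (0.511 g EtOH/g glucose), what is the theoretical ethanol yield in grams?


Theoretical ethanol yield: m_EtOH = 0.511 * m_glucose
m_EtOH = 0.511 * 228.93 = 116.9832 g

116.9832 g


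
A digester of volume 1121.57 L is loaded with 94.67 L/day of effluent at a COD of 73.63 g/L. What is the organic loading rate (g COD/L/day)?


OLR = Q * S / V
= 94.67 * 73.63 / 1121.57
= 6.2150 g/L/day

6.2150 g/L/day


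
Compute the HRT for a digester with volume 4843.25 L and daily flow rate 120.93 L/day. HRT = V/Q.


HRT = V / Q
= 4843.25 / 120.93
= 40.0500 days

40.0500 days


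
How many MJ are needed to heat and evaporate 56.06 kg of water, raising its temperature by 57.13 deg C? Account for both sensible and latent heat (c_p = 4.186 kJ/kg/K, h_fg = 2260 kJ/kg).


E = m_water * (4.186 * dT + 2260) / 1000
= 56.06 * (4.186 * 57.13 + 2260) / 1000
= 140.1021 MJ

140.1021 MJ


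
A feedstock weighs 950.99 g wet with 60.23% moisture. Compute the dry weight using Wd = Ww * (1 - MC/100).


Wd = Ww * (1 - MC/100)
= 950.99 * (1 - 60.23/100)
= 378.2087 g

378.2087 g


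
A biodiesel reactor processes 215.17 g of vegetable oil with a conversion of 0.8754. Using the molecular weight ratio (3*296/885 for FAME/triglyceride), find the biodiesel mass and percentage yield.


m_FAME = oil * conv * (3 * 296 / 885) = oil * conv * (888/885)
= 215.17 * 0.8754 * 888 / 885
= 188.9983 g
Y = m_FAME / oil * 100 = conv * (888/885) * 100
= 0.8754 * 888 / 885 * 100
= 87.84%

188.9983 g FAME; Y = 87.84%


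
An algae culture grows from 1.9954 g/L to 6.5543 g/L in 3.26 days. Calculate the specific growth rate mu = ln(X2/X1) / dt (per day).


mu = ln(X2/X1) / dt
= ln(6.5543/1.9954) / 3.26
= 0.3648 per day

0.3648 per day


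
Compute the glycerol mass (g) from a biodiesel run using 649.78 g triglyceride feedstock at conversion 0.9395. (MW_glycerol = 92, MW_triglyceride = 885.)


glycerol = oil * conv * (92/885)
= 649.78 * 0.9395 * 92 / 885
= 63.4611 g

63.4611 g


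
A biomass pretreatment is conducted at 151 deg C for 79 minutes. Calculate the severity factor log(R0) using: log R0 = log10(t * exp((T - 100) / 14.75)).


logR0 = log10(t * exp((T - 100) / 14.75))
= log10(79 * exp((151 - 100) / 14.75))
= 3.3993

3.3993


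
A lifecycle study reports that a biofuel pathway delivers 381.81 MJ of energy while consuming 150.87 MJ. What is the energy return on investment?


EROI = E_out / E_in
= 381.81 / 150.87
= 2.5307

2.5307


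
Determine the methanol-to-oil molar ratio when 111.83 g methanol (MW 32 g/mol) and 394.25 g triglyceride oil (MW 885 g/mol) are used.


Molar ratio = n_MeOH / n_oil = (MeOH/32) / (oil/885) = (MeOH * 885) / (32 * oil)
= (111.83 * 885) / (32 * 394.25)
= 7.8448

7.8448


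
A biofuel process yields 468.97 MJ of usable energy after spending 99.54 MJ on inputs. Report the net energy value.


NEV = E_out - E_in
= 468.97 - 99.54
= 369.4300 MJ

369.4300 MJ


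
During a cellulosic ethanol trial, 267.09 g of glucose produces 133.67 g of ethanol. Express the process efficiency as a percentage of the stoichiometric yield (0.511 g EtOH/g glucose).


Fermentation efficiency = (actual / (0.511 * glucose)) * 100
= (133.67 / (0.511 * 267.09)) * 100
= 97.9389%

97.9389%


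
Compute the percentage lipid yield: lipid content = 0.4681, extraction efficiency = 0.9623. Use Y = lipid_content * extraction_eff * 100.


Y = lipid_content * extraction_eff * 100
= 0.4681 * 0.9623 * 100
= 45.0453%

45.0453%


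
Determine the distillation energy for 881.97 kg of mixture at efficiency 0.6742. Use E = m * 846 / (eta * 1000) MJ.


E = m * 846 / (eta * 1000)
= 881.97 * 846 / (0.6742 * 1000)
= 1106.7141 MJ

1106.7141 MJ


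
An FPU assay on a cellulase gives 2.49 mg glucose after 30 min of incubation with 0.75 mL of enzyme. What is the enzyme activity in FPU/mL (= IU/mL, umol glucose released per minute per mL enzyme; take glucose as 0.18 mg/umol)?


Activity = glucose_mg / (0.18 mg/umol * V_mL * t_min)
= 2.49 / (0.18 * 0.75 * 30)
= 0.6148 FPU/mL

0.6148 FPU/mL


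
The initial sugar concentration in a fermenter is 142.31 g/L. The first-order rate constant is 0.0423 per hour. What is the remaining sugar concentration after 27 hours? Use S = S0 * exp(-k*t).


S = S0 * exp(-k * t)
S = 142.31 * exp(-0.0423 * 27)
S = 45.4180 g/L

45.4180 g/L


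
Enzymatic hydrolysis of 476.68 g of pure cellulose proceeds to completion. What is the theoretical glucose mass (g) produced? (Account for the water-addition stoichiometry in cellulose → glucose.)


glucose = cellulose * 180/162
= 476.68 * 180/162
= 529.6444 g

529.6444 g


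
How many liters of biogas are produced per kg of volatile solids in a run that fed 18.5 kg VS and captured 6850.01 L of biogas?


Y = V / VS
= 6850.01 / 18.5
= 370.2708 L/kg VS

370.2708 L/kg VS


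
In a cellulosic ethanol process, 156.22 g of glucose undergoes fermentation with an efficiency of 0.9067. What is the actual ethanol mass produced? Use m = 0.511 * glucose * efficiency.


Actual ethanol: m = 0.511 * 156.22 * 0.9067
m = 72.3804 g

72.3804 g


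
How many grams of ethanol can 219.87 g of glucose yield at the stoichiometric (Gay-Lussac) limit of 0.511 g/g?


Theoretical ethanol yield: m_EtOH = 0.511 * m_glucose
m_EtOH = 0.511 * 219.87 = 112.3536 g

112.3536 g


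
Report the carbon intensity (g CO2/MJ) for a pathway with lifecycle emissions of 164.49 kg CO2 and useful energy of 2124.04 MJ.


CI = CO2 * 1000 / E
= 164.49 * 1000 / 2124.04
= 77.4420 g CO2/MJ

77.4420 g CO2/MJ


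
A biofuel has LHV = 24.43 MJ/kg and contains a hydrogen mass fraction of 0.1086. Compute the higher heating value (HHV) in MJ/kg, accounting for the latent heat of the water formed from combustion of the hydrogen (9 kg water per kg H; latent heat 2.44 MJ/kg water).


HHV = LHV + H_frac * 9 * 2.44
= 24.43 + 0.1086 * 9 * 2.44
= 26.8149 MJ/kg

26.8149 MJ/kg


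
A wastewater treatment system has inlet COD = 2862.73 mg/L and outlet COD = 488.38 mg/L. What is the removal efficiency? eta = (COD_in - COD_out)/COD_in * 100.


eta = (COD_in - COD_out) / COD_in * 100
= (2862.73 - 488.38) / 2862.73 * 100
= 82.9401%

82.9401%


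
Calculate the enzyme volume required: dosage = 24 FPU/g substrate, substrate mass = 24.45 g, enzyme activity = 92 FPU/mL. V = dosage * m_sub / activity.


V = dosage * m_sub / activity
V = 24 * 24.45 / 92
V = 6.3783 mL

6.3783 mL


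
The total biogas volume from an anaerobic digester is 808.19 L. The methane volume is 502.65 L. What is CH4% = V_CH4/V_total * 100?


CH4% = V_CH4 / V_total * 100
= 502.65 / 808.19 * 100
= 62.1945%

62.1945%


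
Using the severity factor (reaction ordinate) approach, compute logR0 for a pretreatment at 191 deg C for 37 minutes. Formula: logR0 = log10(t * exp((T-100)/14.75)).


logR0 = log10(t * exp((T - 100) / 14.75))
= log10(37 * exp((191 - 100) / 14.75))
= 4.2476

4.2476


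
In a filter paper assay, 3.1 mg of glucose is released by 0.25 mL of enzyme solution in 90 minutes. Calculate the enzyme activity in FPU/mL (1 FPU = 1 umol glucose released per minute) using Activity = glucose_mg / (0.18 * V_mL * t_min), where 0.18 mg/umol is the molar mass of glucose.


Activity = glucose_mg / (0.18 mg/umol * V_mL * t_min)
= 3.1 / (0.18 * 0.25 * 90)
= 0.7654 FPU/mL

0.7654 FPU/mL


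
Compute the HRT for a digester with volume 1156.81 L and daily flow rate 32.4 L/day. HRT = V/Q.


HRT = V / Q
= 1156.81 / 32.4
= 35.7040 days

35.7040 days


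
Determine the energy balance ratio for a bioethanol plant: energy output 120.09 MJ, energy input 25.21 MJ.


EROI = E_out / E_in
= 120.09 / 25.21
= 4.7636

4.7636


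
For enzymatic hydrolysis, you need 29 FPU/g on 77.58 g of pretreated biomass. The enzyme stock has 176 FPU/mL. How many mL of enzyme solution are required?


V = dosage * m_sub / activity
V = 29 * 77.58 / 176
V = 12.7831 mL

12.7831 mL


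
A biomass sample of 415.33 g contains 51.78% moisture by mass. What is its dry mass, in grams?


Wd = Ww * (1 - MC/100)
= 415.33 * (1 - 51.78/100)
= 200.2721 g

200.2721 g


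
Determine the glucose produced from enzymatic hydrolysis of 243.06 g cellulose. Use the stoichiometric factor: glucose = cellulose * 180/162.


glucose = cellulose * 180/162
= 243.06 * 180/162
= 270.0667 g

270.0667 g


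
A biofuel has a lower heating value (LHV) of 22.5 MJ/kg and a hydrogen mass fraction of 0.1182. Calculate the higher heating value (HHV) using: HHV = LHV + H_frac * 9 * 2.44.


HHV = LHV + H_frac * 9 * 2.44
= 22.5 + 0.1182 * 9 * 2.44
= 25.0957 MJ/kg

25.0957 MJ/kg


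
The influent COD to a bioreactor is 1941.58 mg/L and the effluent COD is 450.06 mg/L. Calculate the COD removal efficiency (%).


eta = (COD_in - COD_out) / COD_in * 100
= (1941.58 - 450.06) / 1941.58 * 100
= 76.8199%

76.8199%


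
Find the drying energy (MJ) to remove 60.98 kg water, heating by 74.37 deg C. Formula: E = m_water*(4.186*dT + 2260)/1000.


E = m_water * (4.186 * dT + 2260) / 1000
= 60.98 * (4.186 * 74.37 + 2260) / 1000
= 156.7987 MJ

156.7987 MJ


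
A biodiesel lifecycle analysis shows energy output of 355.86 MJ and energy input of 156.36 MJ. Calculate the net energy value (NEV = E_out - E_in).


NEV = E_out - E_in
= 355.86 - 156.36
= 199.5000 MJ

199.5000 MJ


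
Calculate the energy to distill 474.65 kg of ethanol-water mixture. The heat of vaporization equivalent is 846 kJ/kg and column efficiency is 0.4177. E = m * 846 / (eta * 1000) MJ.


E = m * 846 / (eta * 1000)
= 474.65 * 846 / (0.4177 * 1000)
= 961.3452 MJ

961.3452 MJ


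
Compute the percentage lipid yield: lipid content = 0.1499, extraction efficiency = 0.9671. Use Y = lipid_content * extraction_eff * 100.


Y = lipid_content * extraction_eff * 100
= 0.1499 * 0.9671 * 100
= 14.4968%

14.4968%


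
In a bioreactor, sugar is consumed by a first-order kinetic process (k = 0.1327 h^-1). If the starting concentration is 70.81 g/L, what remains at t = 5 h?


S = S0 * exp(-k * t)
S = 70.81 * exp(-0.1327 * 5)
S = 36.4704 g/L

36.4704 g/L


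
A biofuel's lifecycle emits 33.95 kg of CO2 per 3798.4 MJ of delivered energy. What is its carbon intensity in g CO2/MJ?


CI = CO2 * 1000 / E
= 33.95 * 1000 / 3798.4
= 8.9380 g CO2/MJ

8.9380 g CO2/MJ


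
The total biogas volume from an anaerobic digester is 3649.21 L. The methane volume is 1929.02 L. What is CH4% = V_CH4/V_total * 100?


CH4% = V_CH4 / V_total * 100
= 1929.02 / 3649.21 * 100
= 52.8613%

52.8613%


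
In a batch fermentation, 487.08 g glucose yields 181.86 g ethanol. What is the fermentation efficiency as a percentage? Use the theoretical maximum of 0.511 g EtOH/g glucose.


Fermentation efficiency = (actual / (0.511 * glucose)) * 100
= (181.86 / (0.511 * 487.08)) * 100
= 73.0661%

73.0661%


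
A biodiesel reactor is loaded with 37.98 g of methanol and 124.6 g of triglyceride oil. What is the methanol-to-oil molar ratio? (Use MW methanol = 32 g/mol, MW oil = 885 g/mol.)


Molar ratio = n_MeOH / n_oil = (MeOH/32) / (oil/885) = (MeOH * 885) / (32 * oil)
= (37.98 * 885) / (32 * 124.6)
= 8.4301

8.4301


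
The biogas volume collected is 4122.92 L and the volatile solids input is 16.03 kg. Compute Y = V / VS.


Y = V / VS
= 4122.92 / 16.03
= 257.2002 L/kg VS

257.2002 L/kg VS


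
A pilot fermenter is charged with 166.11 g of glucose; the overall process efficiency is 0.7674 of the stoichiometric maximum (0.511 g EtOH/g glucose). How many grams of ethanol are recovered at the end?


Actual ethanol: m = 0.511 * 166.11 * 0.7674
m = 65.1386 g

65.1386 g


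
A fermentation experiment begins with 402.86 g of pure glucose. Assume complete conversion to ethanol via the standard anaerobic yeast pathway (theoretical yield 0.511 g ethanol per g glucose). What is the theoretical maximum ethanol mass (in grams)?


Theoretical ethanol yield: m_EtOH = 0.511 * m_glucose
m_EtOH = 0.511 * 402.86 = 205.8615 g

205.8615 g


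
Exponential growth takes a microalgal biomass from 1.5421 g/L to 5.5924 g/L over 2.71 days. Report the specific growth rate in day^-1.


mu = ln(X2/X1) / dt
= ln(5.5924/1.5421) / 2.71
= 0.4754 per day

0.4754 per day


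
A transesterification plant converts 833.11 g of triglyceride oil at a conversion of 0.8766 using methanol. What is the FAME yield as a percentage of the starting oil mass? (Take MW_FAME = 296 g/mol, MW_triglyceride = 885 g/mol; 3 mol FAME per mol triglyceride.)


m_FAME = oil * conv * (3 * 296 / 885) = oil * conv * (888/885)
= 833.11 * 0.8766 * 888 / 885
= 732.7798 g
Y = m_FAME / oil * 100 = conv * (888/885) * 100
= 0.8766 * 888 / 885 * 100
= 87.96%

87.96%


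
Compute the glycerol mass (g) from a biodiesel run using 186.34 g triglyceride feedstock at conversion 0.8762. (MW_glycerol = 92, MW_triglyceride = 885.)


glycerol = oil * conv * (92/885)
= 186.34 * 0.8762 * 92 / 885
= 16.9728 g

16.9728 g


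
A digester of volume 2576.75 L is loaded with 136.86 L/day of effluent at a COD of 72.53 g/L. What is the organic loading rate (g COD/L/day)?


OLR = Q * S / V
= 136.86 * 72.53 / 2576.75
= 3.8523 g/L/day

3.8523 g/L/day


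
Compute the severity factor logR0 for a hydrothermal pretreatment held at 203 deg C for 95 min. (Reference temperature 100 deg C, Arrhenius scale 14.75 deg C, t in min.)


logR0 = log10(t * exp((T - 100) / 14.75))
= log10(95 * exp((203 - 100) / 14.75))
= 5.0104

5.0104


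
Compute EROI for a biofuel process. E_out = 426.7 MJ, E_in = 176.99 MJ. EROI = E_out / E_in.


EROI = E_out / E_in
= 426.7 / 176.99
= 2.4109

2.4109


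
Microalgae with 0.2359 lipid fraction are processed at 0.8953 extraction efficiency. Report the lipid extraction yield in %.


Y = lipid_content * extraction_eff * 100
= 0.2359 * 0.8953 * 100
= 21.1201%

21.1201%


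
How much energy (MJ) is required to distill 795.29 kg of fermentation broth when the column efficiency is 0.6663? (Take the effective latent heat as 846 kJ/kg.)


E = m * 846 / (eta * 1000)
= 795.29 * 846 / (0.6663 * 1000)
= 1009.7784 MJ

1009.7784 MJ


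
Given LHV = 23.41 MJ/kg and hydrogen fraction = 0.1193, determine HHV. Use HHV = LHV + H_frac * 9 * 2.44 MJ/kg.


HHV = LHV + H_frac * 9 * 2.44
= 23.41 + 0.1193 * 9 * 2.44
= 26.0298 MJ/kg

26.0298 MJ/kg


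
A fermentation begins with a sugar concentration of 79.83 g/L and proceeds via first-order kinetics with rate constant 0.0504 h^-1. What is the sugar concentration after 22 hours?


S = S0 * exp(-k * t)
S = 79.83 * exp(-0.0504 * 22)
S = 26.3403 g/L

26.3403 g/L


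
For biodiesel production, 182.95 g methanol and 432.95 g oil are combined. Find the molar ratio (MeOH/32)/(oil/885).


Molar ratio = n_MeOH / n_oil = (MeOH/32) / (oil/885) = (MeOH * 885) / (32 * oil)
= (182.95 * 885) / (32 * 432.95)
= 11.6866

11.6866


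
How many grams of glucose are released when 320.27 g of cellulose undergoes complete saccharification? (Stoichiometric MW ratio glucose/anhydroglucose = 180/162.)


glucose = cellulose * 180/162
= 320.27 * 180/162
= 355.8556 g

355.8556 g


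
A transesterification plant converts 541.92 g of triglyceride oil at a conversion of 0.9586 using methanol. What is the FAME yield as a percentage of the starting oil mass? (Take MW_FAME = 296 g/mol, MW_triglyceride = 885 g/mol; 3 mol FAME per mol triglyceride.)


m_FAME = oil * conv * (3 * 296 / 885) = oil * conv * (888/885)
= 541.92 * 0.9586 * 888 / 885
= 521.2455 g
Y = m_FAME / oil * 100 = conv * (888/885) * 100
= 0.9586 * 888 / 885 * 100
= 96.18%

96.18%


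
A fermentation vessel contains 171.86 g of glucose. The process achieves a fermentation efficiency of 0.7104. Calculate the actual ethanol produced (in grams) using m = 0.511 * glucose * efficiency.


Actual ethanol: m = 0.511 * 171.86 * 0.7104
m = 62.3877 g

62.3877 g


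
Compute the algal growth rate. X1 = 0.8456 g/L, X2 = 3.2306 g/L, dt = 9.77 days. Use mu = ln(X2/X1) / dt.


mu = ln(X2/X1) / dt
= ln(3.2306/0.8456) / 9.77
= 0.1372 per day

0.1372 per day


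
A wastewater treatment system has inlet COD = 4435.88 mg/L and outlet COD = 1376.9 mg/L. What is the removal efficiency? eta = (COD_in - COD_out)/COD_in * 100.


eta = (COD_in - COD_out) / COD_in * 100
= (4435.88 - 1376.9) / 4435.88 * 100
= 68.9599%

68.9599%


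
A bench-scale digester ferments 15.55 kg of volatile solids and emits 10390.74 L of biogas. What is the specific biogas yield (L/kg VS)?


Y = V / VS
= 10390.74 / 15.55
= 668.2148 L/kg VS

668.2148 L/kg VS


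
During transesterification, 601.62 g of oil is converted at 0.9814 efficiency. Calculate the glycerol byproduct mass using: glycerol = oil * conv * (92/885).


glycerol = oil * conv * (92/885)
= 601.62 * 0.9814 * 92 / 885
= 61.3780 g

61.3780 g


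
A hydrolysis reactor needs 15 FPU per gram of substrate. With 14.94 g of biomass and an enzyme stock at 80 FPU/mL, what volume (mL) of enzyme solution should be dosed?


V = dosage * m_sub / activity
V = 15 * 14.94 / 80
V = 2.8013 mL

2.8013 mL


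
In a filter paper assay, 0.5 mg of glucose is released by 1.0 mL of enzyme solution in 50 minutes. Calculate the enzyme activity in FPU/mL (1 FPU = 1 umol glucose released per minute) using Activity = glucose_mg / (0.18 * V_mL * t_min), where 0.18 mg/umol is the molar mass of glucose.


Activity = glucose_mg / (0.18 mg/umol * V_mL * t_min)
= 0.5 / (0.18 * 1.0 * 50)
= 0.0556 FPU/mL

0.0556 FPU/mL


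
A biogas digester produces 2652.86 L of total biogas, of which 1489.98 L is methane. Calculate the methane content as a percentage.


CH4% = V_CH4 / V_total * 100
= 1489.98 / 2652.86 * 100
= 56.1650%

56.1650%


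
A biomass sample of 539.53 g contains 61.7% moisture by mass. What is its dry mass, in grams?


Wd = Ww * (1 - MC/100)
= 539.53 * (1 - 61.7/100)
= 206.6400 g

206.6400 g


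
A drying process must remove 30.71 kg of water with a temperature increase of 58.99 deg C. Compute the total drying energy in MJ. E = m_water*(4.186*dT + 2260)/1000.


E = m_water * (4.186 * dT + 2260) / 1000
= 30.71 * (4.186 * 58.99 + 2260) / 1000
= 76.9879 MJ

76.9879 MJ


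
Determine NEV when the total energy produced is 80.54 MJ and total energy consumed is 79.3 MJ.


NEV = E_out - E_in
= 80.54 - 79.3
= 1.2400 MJ

1.2400 MJ


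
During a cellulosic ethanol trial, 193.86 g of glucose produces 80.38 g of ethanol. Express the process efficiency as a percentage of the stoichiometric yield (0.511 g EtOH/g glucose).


Fermentation efficiency = (actual / (0.511 * glucose)) * 100
= (80.38 / (0.511 * 193.86)) * 100
= 81.1407%

81.1407%


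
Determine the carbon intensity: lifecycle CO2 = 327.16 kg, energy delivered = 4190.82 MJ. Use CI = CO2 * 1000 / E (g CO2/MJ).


CI = CO2 * 1000 / E
= 327.16 * 1000 / 4190.82
= 78.0659 g CO2/MJ

78.0659 g CO2/MJ


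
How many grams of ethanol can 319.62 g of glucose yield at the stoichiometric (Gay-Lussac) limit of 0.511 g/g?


Theoretical ethanol yield: m_EtOH = 0.511 * m_glucose
m_EtOH = 0.511 * 319.62 = 163.3258 g

163.3258 g
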